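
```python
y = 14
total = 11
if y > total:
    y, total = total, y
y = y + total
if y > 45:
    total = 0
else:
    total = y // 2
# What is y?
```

Trace:
`y = 14` → y = 14
`total = 11` → total = 11
`if y > total: ...` → y > total is True → y = 11; total = 14
`y = y + total` → y = 25
`if y > 45: ...` → y > 45 is False, take else branch → total = 12
So y = 25

Answer: 25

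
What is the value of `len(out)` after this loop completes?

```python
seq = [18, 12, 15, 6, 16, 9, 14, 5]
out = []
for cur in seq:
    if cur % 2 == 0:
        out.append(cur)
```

Count even numbers in [18, 12, 15, 6, 16, 9, 14, 5]
`out` takes the values: [] → [18] → [18, 12] → [18, 12, 6] → [18, 12, 6, 16] → [18, 12, 6, 16, 14]
So `len(out)` = 5

Answer: 5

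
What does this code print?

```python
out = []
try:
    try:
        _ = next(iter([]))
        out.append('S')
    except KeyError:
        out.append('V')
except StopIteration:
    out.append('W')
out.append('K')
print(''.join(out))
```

Execution trace: 'W' (outer except StopIteration) → 'K' (after the try/except). Output: WK

Answer: WK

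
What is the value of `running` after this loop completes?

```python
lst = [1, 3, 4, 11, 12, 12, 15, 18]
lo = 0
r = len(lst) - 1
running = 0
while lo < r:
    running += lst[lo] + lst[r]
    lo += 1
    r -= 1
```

Sum of pairs from ends
`running` takes the values: 0 → 19 → 37 → 53 → 76

Answer: 76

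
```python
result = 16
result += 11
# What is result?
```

Trace:
`result = 16` → result = 16
`result += 11` → result = 27
So result = 27

Answer: 27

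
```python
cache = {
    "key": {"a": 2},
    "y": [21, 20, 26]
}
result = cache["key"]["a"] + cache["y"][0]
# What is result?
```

Trace:
`cache = { ...` → cache = {'key': {'a': 2}, 'y': [21, 20, 26]}
`result = cache["key"]["a"] + cache["y"][0]` → result = 23
So result = 23

Answer: 23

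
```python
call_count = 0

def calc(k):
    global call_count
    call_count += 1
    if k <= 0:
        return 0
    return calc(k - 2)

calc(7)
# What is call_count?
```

Linear recursion stepping by 2: 5 calls from k=7 down to ≤0.

Answer: 5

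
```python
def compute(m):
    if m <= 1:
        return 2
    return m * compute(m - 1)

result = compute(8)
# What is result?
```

compute(8) = 8 * 7 * 6 * 5 * 4 * 3 * 2 * 2 = 80640

Answer: 80640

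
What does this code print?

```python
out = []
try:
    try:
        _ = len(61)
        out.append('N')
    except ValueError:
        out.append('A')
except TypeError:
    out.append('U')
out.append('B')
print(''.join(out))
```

Execution trace: 'U' (outer except TypeError) → 'B' (after the try/except). Output: UB

Answer: UB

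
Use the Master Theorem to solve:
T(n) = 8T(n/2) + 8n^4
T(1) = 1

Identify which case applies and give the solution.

a=8, b=2, f(n)=8n^4. log_2(8) = 3. Since c=4 > 3 and the regularity condition holds (8(n/2)^4 = (8/2^4)n^4 with 8/2^4 < 1), Case 3 applies: T(n) = Θ(f(n)) = O(n^4).

Answer: O(n^4) - Case 3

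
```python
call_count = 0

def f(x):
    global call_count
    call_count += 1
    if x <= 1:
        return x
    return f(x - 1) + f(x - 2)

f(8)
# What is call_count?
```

Calls(x) = 1 + Calls(x-1) + Calls(x-2); Calls(0)=Calls(1)=1. For x=8 this gives 67.

Answer: 67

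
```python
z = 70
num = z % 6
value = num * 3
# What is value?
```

Trace:
`z = 70` → z = 70
`num = z % 6` → num = 4
`value = num * 3` → value = 12
So value = 12

Answer: 12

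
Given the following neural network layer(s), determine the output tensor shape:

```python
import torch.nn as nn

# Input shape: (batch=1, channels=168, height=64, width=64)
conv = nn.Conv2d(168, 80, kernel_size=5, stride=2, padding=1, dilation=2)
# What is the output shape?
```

Input: (1, 168, 64, 64) -> Output: (1, 80, 29, 29)

Answer: (1, 80, 29, 29)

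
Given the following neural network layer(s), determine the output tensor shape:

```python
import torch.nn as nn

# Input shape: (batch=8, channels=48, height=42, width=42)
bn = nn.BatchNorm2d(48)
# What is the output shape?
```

Input: (8, 48, 42, 42) -> Output: (8, 48, 42, 42)

Answer: (8, 48, 42, 42)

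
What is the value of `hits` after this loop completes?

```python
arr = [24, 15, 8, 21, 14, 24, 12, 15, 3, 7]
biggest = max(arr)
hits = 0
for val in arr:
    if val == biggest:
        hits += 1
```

Count of max value 24 in [24, 15, 8, 21, 14, 24, 12, 15, 3, 7]
`hits` takes the values: 0 → 1 → 2

Answer: 2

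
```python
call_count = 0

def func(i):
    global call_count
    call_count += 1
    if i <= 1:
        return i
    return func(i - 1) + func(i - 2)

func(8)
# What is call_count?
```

Calls(i) = 1 + Calls(i-1) + Calls(i-2); Calls(0)=Calls(1)=1. For i=8 this gives 67.

Answer: 67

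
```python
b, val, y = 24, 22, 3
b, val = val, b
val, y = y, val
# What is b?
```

Trace:
`b, val, y = 24, 22, 3` → b = 24; val = 22; y = 3
`b, val = val, b` → b = 22; val = 24
`val, y = y, val` → val = 3; y = 24
So b = 22

Answer: 22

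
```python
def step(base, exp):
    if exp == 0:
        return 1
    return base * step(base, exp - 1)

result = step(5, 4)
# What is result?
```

step(5, 4) = 5 * 5 * 5 * 5 = 625

Answer: 625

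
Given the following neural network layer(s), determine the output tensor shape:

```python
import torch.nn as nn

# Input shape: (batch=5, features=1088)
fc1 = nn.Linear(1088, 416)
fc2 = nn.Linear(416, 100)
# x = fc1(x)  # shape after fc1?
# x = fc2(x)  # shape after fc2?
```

Input: (5, 1088) -> after fc1: (5, 416) -> Output: (5, 100)

Answer: (5, 100)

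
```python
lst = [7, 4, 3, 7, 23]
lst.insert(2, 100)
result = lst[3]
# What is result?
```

Trace:
`lst = [7, 4, 3, 7, 23]` → lst = [7, 4, 3, 7, 23]
`lst.insert(2, 100)` → lst = [7, 4, 100, 3, 7, 23]
`result = lst[3]` → result = 3
So result = 3

Answer: 3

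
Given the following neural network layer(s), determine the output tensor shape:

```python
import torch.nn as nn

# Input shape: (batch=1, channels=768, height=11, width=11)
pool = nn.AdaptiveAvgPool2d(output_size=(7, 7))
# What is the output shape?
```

Input: (1, 768, 11, 11) -> Output: (1, 768, 7, 7)

Answer: (1, 768, 7, 7)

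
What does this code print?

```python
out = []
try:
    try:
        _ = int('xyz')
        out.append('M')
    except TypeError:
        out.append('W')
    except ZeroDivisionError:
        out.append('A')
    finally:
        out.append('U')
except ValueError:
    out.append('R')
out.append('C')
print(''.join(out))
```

Execution trace: 'U' (finally) → 'R' (outer except ValueError) → 'C' (after the try/except). Output: URC

Answer: URC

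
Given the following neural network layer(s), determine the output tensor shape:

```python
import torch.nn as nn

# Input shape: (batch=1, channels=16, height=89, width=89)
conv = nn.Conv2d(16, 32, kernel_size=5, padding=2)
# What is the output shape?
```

Input: (1, 16, 89, 89) -> Output: (1, 32, 89, 89)

Answer: (1, 32, 89, 89)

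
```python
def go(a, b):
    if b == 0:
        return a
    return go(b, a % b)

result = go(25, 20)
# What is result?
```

go(25, 20) -> go(20, 5) -> go(5, 0) -> 5

Answer: 5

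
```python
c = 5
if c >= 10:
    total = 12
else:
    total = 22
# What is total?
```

Trace:
`c = 5` → c = 5
`if c >= 10: ...` → c >= 10 is False, take else branch → total = 22
So total = 22

Answer: 22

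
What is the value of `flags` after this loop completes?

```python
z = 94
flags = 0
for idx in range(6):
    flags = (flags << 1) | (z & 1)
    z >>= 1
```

Reverse lowest 6 bits of 94
`flags` takes the values: 0 → 1 → 3 → 7 → 15 → 30

Answer: 30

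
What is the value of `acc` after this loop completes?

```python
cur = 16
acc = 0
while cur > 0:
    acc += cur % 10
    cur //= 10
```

Sum digits of 16
`acc` takes the values: 0 → 6 → 7

Answer: 7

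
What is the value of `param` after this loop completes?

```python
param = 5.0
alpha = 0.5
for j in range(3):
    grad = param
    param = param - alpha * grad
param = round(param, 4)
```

Gradient descent: w = 5.0 * (1 - 0.5)^3
`param` takes the values: 5.0 → 2.5 → 1.25 → 0.625

Answer: 0.625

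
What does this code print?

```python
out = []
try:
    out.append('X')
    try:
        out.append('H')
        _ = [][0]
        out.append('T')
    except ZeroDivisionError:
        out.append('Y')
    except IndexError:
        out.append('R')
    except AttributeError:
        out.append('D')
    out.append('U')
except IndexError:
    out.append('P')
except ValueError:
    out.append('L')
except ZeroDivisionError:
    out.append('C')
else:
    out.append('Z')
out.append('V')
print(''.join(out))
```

Execution trace: 'X' (try body) → 'H' (inner try body) → 'R' (inner except IndexError) → 'U' (try body, no exception) → 'Z' (else) → 'V' (after the try/except). Output: XHRUZV

Answer: XHRUZV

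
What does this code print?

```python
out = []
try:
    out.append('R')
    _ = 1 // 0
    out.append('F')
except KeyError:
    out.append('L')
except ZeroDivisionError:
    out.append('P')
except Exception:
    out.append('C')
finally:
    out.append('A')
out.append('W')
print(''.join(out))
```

Execution trace: 'R' (try body) → 'P' (except ZeroDivisionError) → 'A' (finally) → 'W' (after the try/except). Output: RPAW

Answer: RPAW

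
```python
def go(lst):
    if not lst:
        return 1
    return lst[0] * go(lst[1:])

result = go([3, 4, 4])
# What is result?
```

Product over [3, 4, 4] = 3 * 4 * 4 = 48

Answer: 48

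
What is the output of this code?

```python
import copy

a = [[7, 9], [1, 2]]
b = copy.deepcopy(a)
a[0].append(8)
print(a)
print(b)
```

Key concept: deep copy is fully independent.
Step by step:
`a = [[7, 9], [1, 2]]` → a = [[7, 9], [1, 2]]
`b = copy.deepcopy(a)` → b = [[7, 9], [1, 2]]
`a[0].append(8)` → a = [[7, 9, 8], [1, 2]]
`print(a)` → prints [[7, 9, 8], [1, 2]]
`print(b)` → prints [[7, 9], [1, 2]]

Answer:
[[7, 9, 8], [1, 2]]
[[7, 9], [1, 2]]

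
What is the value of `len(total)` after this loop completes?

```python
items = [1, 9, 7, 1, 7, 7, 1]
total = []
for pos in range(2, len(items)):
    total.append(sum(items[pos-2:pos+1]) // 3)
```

Number of 3-element averages
`total` takes the values: [] → [5] → [5, 5] → [5, 5, 5] → [5, 5, 5, 5] → [5, 5, 5, 5, 5]
So `len(total)` = 5

Answer: 5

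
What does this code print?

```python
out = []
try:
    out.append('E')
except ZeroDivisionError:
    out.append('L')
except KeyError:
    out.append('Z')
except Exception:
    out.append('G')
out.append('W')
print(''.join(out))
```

Execution trace: 'E' (try body, no exception) → 'W' (after the try/except). Output: EW

Answer: EW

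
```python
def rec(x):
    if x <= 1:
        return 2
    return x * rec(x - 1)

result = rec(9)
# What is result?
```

rec(9) = 9 * 8 * 7 * 6 * 5 * 4 * 3 * 2 * 2 = 725760

Answer: 725760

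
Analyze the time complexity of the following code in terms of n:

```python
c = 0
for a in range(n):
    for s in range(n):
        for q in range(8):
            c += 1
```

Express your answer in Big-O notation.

Each loop level contributes: n × n × 1. Multiplying the contributions gives O(n^2).

Answer: O(n^2)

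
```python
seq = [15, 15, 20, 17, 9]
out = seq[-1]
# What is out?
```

Trace:
`seq = [15, 15, 20, 17, 9]` → seq = [15, 15, 20, 17, 9]
`out = seq[-1]` → out = 9
So out = 9

Answer: 9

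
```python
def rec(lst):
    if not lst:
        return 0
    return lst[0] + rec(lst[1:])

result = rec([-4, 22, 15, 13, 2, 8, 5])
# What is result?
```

(-4) + 22 + 15 + 13 + 2 + 8 + 5 + 0 = 61

Answer: 61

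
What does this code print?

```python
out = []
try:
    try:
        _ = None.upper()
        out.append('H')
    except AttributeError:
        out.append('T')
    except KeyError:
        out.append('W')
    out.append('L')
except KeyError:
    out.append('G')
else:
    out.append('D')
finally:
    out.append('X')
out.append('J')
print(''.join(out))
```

Execution trace: 'T' (inner except AttributeError) → 'L' (try body, no exception) → 'D' (else) → 'X' (finally) → 'J' (after the try/except). Output: TLDXJ

Answer: TLDXJ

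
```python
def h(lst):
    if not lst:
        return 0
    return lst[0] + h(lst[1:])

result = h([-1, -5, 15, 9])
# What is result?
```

(-1) + (-5) + 15 + 9 + 0 = 18

Answer: 18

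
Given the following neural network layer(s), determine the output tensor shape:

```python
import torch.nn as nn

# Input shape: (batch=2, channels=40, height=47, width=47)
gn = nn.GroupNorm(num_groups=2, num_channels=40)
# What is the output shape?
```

Input: (2, 40, 47, 47) -> Output: (2, 40, 47, 47)

Answer: (2, 40, 47, 47)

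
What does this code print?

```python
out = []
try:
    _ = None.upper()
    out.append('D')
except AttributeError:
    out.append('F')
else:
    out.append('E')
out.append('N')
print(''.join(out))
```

Execution trace: 'F' (except AttributeError) → 'N' (after the try/except). Output: FN

Answer: FN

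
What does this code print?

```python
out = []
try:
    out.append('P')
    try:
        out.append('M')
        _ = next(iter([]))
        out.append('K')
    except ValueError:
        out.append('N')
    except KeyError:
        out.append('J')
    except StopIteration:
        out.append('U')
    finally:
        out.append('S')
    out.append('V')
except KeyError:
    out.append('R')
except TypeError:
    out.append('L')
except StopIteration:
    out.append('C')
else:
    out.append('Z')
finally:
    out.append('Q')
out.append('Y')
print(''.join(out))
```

Execution trace: 'P' (try body) → 'M' (inner try body) → 'U' (inner except StopIteration) → 'S' (inner finally) → 'V' (try body, no exception) → 'Z' (else) → 'Q' (finally) → 'Y' (after the try/except). Output: PMUSVZQY

Answer: PMUSVZQY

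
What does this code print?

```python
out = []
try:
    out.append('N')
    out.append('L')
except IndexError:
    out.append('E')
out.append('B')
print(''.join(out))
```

Execution trace: 'N' (try body) → 'L' (try body, no exception) → 'B' (after the try/except). Output: NLB

Answer: NLB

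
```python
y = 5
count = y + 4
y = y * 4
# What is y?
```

Trace:
`y = 5` → y = 5
`count = y + 4` → count = 9
`y = y * 4` → y = 20
So y = 20

Answer: 20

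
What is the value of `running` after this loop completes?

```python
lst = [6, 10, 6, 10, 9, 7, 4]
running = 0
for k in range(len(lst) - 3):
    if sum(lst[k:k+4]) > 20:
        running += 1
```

Count windows with sum > 20
`running` takes the values: 0 → 1 → 2 → 3 → 4

Answer: 4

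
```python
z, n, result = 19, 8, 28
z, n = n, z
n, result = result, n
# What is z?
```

Trace:
`z, n, result = 19, 8, 28` → z = 19; n = 8; result = 28
`z, n = n, z` → z = 8; n = 19
`n, result = result, n` → n = 28; result = 19
So z = 8

Answer: 8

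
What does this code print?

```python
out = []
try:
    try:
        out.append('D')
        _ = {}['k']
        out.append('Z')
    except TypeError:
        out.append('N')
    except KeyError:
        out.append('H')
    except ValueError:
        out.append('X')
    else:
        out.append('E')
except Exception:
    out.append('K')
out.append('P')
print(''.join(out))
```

Execution trace: 'D' (inner try body) → 'H' (inner except KeyError) → 'P' (after the try/except). Output: DHP

Answer: DHP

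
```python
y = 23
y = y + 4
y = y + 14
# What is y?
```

Trace:
`y = 23` → y = 23
`y = y + 4` → y = 27
`y = y + 14` → y = 41
So y = 41

Answer: 41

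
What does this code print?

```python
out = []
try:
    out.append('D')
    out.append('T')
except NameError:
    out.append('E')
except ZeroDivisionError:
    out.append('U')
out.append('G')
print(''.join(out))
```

Execution trace: 'D' (try body) → 'T' (try body, no exception) → 'G' (after the try/except). Output: DTG

Answer: DTG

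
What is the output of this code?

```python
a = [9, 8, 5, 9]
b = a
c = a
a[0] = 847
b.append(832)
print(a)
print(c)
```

Key concept: multiple aliases.
Step by step:
`a = [9, 8, 5, 9]` → a = [9, 8, 5, 9]
`b = a` → b = [9, 8, 5, 9] (same object as a)
`c = a` → c = [9, 8, 5, 9] (same object as a, b)
`a[0] = 847` → a = [847, 8, 5, 9] (same object as b, c); b = [847, 8, 5, 9] (same object as a, c); c = [847, 8, 5, 9] (same object as a, b)
`b.append(832)` → a = [847, 8, 5, 9, 832] (same object as b, c); b = [847, 8, 5, 9, 832] (same object as a, c); c = [847, 8, 5, 9, 832] (same object as a, b)
`print(a)` → prints [847, 8, 5, 9, 832]
`print(c)` → prints [847, 8, 5, 9, 832]

Answer:
[847, 8, 5, 9, 832]
[847, 8, 5, 9, 832]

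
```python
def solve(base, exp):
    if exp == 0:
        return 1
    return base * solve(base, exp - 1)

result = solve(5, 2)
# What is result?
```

solve(5, 2) = 5 * 5 = 25

Answer: 25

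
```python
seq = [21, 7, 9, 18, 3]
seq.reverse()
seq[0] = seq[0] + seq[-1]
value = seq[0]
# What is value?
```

Trace:
`seq = [21, 7, 9, 18, 3]` → seq = [21, 7, 9, 18, 3]
`seq.reverse()` → seq = [3, 18, 9, 7, 21]
`seq[0] = seq[0] + seq[-1]` → seq = [24, 18, 9, 7, 21]
`value = seq[0]` → value = 24
So value = 24

Answer: 24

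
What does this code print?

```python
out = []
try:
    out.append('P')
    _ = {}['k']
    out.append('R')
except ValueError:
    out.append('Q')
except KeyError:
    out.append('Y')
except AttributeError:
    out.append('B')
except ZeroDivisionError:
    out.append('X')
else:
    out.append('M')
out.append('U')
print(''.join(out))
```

Execution trace: 'P' (try body) → 'Y' (except KeyError) → 'U' (after the try/except). Output: PYU

Answer: PYU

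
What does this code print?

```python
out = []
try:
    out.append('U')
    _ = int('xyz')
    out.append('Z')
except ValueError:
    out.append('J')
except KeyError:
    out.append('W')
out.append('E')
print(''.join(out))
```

Execution trace: 'U' (try body) → 'J' (except ValueError) → 'E' (after the try/except). Output: UJE

Answer: UJE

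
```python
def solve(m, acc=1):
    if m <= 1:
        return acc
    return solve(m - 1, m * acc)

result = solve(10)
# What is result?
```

Accumulator trace (n, acc): (10, 1) -> (9, 10) -> (8, 90) -> (7, 720) -> (6, 5040) -> (5, 30240) -> (4, 151200) -> (3, 604800) -> (2, 1814400) -> (1, 3628800) -> return 3628800

Answer: 3628800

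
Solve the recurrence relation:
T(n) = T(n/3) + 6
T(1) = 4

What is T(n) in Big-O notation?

Each step divides n by 3 and adds 6. After log_3(n) steps we reach T(1)=4. So T(n) = 6·log_3(n) + 4 = O(log n).

Answer: O(log n)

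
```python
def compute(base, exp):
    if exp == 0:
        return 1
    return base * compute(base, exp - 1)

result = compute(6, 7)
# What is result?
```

compute(6, 7) = 6 * 6 * 6 * 6 * 6 * 6 * 6 = 279936

Answer: 279936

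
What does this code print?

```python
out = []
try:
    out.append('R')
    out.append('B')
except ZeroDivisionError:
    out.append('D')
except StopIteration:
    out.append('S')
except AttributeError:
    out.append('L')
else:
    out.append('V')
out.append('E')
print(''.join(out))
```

Execution trace: 'R' (try body) → 'B' (try body, no exception) → 'V' (else) → 'E' (after the try/except). Output: RBVE

Answer: RBVE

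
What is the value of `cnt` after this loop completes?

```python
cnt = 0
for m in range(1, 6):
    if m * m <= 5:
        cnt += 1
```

Count numbers where m² ≤ 5
`cnt` takes the values: 0 → 1 → 2

Answer: 2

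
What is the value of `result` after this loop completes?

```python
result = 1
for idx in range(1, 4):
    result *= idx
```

3! = 6
`result` takes the values: 1 → 2 → 6

Answer: 6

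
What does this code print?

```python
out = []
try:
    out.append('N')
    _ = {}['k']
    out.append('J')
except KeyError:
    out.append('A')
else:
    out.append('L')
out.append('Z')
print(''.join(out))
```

Execution trace: 'N' (try body) → 'A' (except KeyError) → 'Z' (after the try/except). Output: NAZ

Answer: NAZ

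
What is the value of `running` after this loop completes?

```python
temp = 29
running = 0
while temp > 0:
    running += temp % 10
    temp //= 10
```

Sum digits of 29
`running` takes the values: 0 → 9 → 11

Answer: 11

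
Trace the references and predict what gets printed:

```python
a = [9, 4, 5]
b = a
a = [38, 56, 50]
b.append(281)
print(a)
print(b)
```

Key concept: rebinding vs mutation: a is rebound to a new list, b still points at the original.
Step by step:
`a = [9, 4, 5]` → a = [9, 4, 5]
`b = a` → b = [9, 4, 5] (same object as a)
`a = [38, 56, 50]` → a = [38, 56, 50]
`b.append(281)` → b = [9, 4, 5, 281]
`print(a)` → prints [38, 56, 50]
`print(b)` → prints [9, 4, 5, 281]

Answer:
[38, 56, 50]
[9, 4, 5, 281]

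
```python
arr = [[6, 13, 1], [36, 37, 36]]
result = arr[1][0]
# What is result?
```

Trace:
`arr = [[6, 13, 1], [36, 37, 36]]` → arr = [[6, 13, 1], [36, 37, 36]]
`result = arr[1][0]` → result = 36
So result = 36

Answer: 36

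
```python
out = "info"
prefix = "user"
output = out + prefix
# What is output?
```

Trace:
`out = "info"` → out = 'info'
`prefix = "user"` → prefix = 'user'
`output = out + prefix` → output = 'infouser'
So output = 'infouser'

Answer: 'infouser'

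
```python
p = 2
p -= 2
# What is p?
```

Trace:
`p = 2` → p = 2
`p -= 2` → p = 0
So p = 0

Answer: 0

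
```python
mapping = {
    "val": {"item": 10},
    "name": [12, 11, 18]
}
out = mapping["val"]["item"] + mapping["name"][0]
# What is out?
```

Trace:
`mapping = { ...` → mapping = {'val': {'item': 10}, 'name': [12, 11, 18]}
`out = mapping["val"]["item"] + mapping["name"][0]` → out = 22
So out = 22

Answer: 22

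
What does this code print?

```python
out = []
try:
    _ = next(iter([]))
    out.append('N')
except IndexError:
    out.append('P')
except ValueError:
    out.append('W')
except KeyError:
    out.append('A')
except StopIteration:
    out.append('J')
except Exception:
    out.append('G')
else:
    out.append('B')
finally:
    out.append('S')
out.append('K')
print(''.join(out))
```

Execution trace: 'J' (except StopIteration) → 'S' (finally) → 'K' (after the try/except). Output: JSK

Answer: JSK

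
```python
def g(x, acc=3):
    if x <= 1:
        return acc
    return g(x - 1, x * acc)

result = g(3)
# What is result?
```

Accumulator trace (n, acc): (3, 3) -> (2, 9) -> (1, 18) -> return 18

Answer: 18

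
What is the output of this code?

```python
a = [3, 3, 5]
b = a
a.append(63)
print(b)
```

Key concept: basic list aliasing.
Step by step:
`a = [3, 3, 5]` → a = [3, 3, 5]
`b = a` → b = [3, 3, 5] (same object as a)
`a.append(63)` → a = [3, 3, 5, 63] (same object as b); b = [3, 3, 5, 63] (same object as a)
`print(b)` → prints [3, 3, 5, 63]

Answer: [3, 3, 5, 63]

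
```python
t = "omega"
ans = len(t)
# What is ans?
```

Trace:
`t = "omega"` → t = 'omega'
`ans = len(t)` → ans = 5
So ans = 5

Answer: 5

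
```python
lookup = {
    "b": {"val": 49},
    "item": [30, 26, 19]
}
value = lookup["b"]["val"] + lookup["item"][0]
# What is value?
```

Trace:
`lookup = { ...` → lookup = {'b': {'val': 49}, 'item': [30, 26, 19]}
`value = lookup["b"]["val"] + lookup["item"][0]` → value = 79
So value = 79

Answer: 79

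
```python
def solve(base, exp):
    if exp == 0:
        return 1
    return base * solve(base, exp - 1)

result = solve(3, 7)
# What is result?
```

solve(3, 7) = 3 * 3 * 3 * 3 * 3 * 3 * 3 = 2187

Answer: 2187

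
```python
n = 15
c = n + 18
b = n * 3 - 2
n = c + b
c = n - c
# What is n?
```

Trace:
`n = 15` → n = 15
`c = n + 18` → c = 33
`b = n * 3 - 2` → b = 43
`n = c + b` → n = 76
`c = n - c` → c = 43
So n = 76

Answer: 76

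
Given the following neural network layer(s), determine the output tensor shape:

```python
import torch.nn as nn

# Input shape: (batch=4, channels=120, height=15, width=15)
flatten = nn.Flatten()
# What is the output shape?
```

Input: (4, 120, 15, 15) -> Output: (4, 27000)

Answer: (4, 27000)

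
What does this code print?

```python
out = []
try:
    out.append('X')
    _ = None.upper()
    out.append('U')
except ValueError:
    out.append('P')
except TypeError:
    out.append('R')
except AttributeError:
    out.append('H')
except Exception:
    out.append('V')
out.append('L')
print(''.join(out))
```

Execution trace: 'X' (try body) → 'H' (except AttributeError) → 'L' (after the try/except). Output: XHL

Answer: XHL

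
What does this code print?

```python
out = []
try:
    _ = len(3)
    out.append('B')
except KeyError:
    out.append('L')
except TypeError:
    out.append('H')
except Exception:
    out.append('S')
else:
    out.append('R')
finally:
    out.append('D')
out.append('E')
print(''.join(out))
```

Execution trace: 'H' (except TypeError) → 'D' (finally) → 'E' (after the try/except). Output: HDE

Answer: HDE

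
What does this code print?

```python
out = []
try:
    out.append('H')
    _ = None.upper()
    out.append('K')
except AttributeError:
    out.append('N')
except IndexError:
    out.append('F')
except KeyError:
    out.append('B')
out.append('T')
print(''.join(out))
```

Execution trace: 'H' (try body) → 'N' (except AttributeError) → 'T' (after the try/except). Output: HNT

Answer: HNT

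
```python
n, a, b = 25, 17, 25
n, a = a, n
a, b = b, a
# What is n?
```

Trace:
`n, a, b = 25, 17, 25` → n = 25; a = 17; b = 25
`n, a = a, n` → n = 17; a = 25
`a, b = b, a` → a = 25; b = 25
So n = 17

Answer: 17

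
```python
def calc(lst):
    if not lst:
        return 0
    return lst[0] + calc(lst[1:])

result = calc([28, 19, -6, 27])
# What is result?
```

28 + 19 + (-6) + 27 + 0 = 68

Answer: 68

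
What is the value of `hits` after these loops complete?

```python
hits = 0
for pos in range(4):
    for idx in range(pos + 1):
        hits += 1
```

Triangle: 1 + 2 + ... + 4
`hits` takes the values: 0 → 1 → 2 → 3 → 4 → 5 → 6 → 7 → 8 → 9 → 10

Answer: 10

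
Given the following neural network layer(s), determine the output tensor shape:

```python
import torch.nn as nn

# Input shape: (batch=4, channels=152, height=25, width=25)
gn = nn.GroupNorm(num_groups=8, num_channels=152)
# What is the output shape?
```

Input: (4, 152, 25, 25) -> Output: (4, 152, 25, 25)

Answer: (4, 152, 25, 25)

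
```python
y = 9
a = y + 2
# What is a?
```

Trace:
`y = 9` → y = 9
`a = y + 2` → a = 11
So a = 11

Answer: 11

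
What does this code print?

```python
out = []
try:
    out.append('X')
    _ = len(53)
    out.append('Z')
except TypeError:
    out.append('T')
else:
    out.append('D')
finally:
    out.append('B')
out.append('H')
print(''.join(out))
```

Execution trace: 'X' (try body) → 'T' (except TypeError) → 'B' (finally) → 'H' (after the try/except). Output: XTBH

Answer: XTBH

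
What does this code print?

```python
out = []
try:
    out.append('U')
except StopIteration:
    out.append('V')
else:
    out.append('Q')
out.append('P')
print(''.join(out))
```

Execution trace: 'U' (try body, no exception) → 'Q' (else) → 'P' (after the try/except). Output: UQP

Answer: UQP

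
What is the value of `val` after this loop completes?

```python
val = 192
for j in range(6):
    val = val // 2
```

Halve 6 times: 192 // 2^6 = 3
`val` takes the values: 192 → 96 → 48 → 24 → 12 → 6 → 3

Answer: 3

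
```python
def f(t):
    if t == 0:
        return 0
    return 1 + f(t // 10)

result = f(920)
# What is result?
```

Count of digits of 920: 3

Answer: 3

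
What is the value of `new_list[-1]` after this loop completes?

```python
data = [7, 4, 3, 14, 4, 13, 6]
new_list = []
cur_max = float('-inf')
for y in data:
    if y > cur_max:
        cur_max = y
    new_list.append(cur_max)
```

Running max ends at 14
`new_list` takes the values: [] → [7] → [7, 7] → [7, 7, 7] → [7, 7, 7, 14] → [7, 7, 7, 14, 14] → [7, 7, 7, 14, 14, 14] → [7, 7, 7, 14, 14, 14, 14]
So `new_list[-1]` = 14

Answer: 14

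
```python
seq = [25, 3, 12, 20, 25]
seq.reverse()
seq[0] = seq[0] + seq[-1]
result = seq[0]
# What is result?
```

Trace:
`seq = [25, 3, 12, 20, 25]` → seq = [25, 3, 12, 20, 25]
`seq.reverse()` → seq = [25, 20, 12, 3, 25]
`seq[0] = seq[0] + seq[-1]` → seq = [50, 20, 12, 3, 25]
`result = seq[0]` → result = 50
So result = 50

Answer: 50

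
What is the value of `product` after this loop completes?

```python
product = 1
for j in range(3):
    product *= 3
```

3^3 = 27
`product` takes the values: 1 → 3 → 9 → 27

Answer: 27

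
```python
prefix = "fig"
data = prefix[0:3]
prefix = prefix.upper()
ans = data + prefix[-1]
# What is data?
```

Trace:
`prefix = "fig"` → prefix = 'fig'
`data = prefix[0:3]` → data = 'fig'
`prefix = prefix.upper()` → prefix = 'FIG'
`ans = data + prefix[-1]` → ans = 'figG'
So data = 'fig'

Answer: 'fig'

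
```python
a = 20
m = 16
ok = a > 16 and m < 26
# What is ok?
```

Trace:
`a = 20` → a = 20
`m = 16` → m = 16
`ok = a > 16 and m < 26` → ok = True
So ok = True

Answer: True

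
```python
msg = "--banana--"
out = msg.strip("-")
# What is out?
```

Trace:
`msg = "--banana--"` → msg = '--banana--'
`out = msg.strip("-")` → out = 'banana'
So out = 'banana'

Answer: 'banana'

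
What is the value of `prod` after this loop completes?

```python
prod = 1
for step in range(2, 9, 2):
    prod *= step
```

Product of even numbers 2 to 8
`prod` takes the values: 1 → 2 → 8 → 48 → 384

Answer: 384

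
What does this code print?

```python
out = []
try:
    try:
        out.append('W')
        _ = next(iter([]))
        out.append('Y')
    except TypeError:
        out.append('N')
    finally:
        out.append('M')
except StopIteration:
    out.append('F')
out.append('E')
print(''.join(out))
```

Execution trace: 'W' (try body) → 'M' (finally) → 'F' (outer except StopIteration) → 'E' (after the try/except). Output: WMFE

Answer: WMFE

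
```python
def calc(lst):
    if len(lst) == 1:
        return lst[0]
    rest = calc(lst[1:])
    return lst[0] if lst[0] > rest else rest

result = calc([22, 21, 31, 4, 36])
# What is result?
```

Recursive max over [22, 21, 31, 4, 36] = 36

Answer: 36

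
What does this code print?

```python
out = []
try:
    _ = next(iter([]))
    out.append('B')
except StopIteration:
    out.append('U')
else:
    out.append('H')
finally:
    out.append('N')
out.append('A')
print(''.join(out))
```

Execution trace: 'U' (except StopIteration) → 'N' (finally) → 'A' (after the try/except). Output: UNA

Answer: UNA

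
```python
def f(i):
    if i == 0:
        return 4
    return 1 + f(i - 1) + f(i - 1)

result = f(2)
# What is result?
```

f(i) = 1 + 2·f(i-1), f(0)=4. Closed form: (4+1)·2^2 - 1 = 19.

Answer: 19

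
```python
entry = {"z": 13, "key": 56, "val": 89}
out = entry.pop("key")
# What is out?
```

Trace:
`entry = {"z": 13, "key": 56, "val": 89}` → entry = {'z': 13, 'key': 56, 'val': 89}
`out = entry.pop("key")` → entry = {'z': 13, 'val': 89}; out = 56
So out = 56

Answer: 56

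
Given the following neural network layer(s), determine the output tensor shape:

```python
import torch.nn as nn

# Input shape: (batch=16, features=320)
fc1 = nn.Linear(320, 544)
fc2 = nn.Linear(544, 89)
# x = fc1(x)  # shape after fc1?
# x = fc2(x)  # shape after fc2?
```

Input: (16, 320) -> after fc1: (16, 544) -> Output: (16, 89)

Answer: (16, 89)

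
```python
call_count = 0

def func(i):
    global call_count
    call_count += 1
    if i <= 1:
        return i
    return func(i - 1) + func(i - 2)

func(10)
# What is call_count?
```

Calls(i) = 1 + Calls(i-1) + Calls(i-2); Calls(0)=Calls(1)=1. For i=10 this gives 177.

Answer: 177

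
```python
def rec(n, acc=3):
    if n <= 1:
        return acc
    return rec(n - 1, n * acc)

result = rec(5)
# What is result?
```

Accumulator trace (n, acc): (5, 3) -> (4, 15) -> (3, 60) -> (2, 180) -> (1, 360) -> return 360

Answer: 360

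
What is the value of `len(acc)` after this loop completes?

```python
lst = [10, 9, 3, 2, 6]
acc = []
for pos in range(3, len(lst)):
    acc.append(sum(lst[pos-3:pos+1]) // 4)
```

Number of 4-element averages
`acc` takes the values: [] → [6] → [6, 5]
So `len(acc)` = 2

Answer: 2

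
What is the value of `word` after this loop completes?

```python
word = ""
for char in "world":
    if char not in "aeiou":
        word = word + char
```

Remove vowels from 'world'
`word` takes the values: "" → "w" → "wr" → "wrl" → "wrld"

Answer: "wrld"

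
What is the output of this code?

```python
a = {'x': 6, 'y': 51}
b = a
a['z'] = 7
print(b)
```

Key concept: dict aliasing.
Step by step:
`a = {'x': 6, 'y': 51}` → a = {'x': 6, 'y': 51}
`b = a` → b = {'x': 6, 'y': 51} (same object as a)
`a['z'] = 7` → a = {'x': 6, 'y': 51, 'z': 7} (same object as b); b = {'x': 6, 'y': 51, 'z': 7} (same object as a)
`print(b)` → prints {'x': 6, 'y': 51, 'z': 7}

Answer: {'x': 6, 'y': 51, 'z': 7}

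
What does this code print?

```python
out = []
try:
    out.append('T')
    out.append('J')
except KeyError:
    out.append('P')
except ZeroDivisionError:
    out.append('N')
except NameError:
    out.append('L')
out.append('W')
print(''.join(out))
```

Execution trace: 'T' (try body) → 'J' (try body, no exception) → 'W' (after the try/except). Output: TJW

Answer: TJW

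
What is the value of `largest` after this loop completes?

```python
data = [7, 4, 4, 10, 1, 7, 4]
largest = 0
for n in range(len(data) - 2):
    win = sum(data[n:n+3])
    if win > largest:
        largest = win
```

Max sum of 3-element window in [7, 4, 4, 10, 1, 7, 4]
`largest` takes the values: 0 → 15 → 18

Answer: 18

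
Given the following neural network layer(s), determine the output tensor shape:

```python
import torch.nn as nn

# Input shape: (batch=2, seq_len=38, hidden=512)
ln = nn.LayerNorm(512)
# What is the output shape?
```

Input: (2, 38, 512) -> Output: (2, 38, 512)

Answer: (2, 38, 512)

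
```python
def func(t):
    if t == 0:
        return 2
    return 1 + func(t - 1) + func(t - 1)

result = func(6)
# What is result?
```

func(t) = 1 + 2·func(t-1), func(0)=2. Closed form: (2+1)·2^6 - 1 = 191.

Answer: 191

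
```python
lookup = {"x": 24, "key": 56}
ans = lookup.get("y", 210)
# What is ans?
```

Trace:
`lookup = {"x": 24, "key": 56}` → lookup = {'x': 24, 'key': 56}
`ans = lookup.get("y", 210)` → ans = 210
So ans = 210

Answer: 210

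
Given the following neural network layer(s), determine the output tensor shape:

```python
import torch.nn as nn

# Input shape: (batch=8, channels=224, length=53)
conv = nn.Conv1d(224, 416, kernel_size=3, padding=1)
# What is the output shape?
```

Input: (8, 224, 53) -> Output: (8, 416, 53)

Answer: (8, 416, 53)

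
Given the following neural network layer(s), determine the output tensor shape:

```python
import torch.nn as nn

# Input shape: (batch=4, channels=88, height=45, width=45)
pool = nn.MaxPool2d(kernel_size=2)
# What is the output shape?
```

Input: (4, 88, 45, 45) -> Output: (4, 88, 22, 22)

Answer: (4, 88, 22, 22)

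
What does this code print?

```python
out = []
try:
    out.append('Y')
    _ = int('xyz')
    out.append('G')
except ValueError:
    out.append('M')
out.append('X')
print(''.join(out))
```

Execution trace: 'Y' (try body) → 'M' (except ValueError) → 'X' (after the try/except). Output: YMX

Answer: YMX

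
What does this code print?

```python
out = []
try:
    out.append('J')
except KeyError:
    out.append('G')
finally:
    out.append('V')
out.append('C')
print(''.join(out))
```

Execution trace: 'J' (try body, no exception) → 'V' (finally) → 'C' (after the try/except). Output: JVC

Answer: JVC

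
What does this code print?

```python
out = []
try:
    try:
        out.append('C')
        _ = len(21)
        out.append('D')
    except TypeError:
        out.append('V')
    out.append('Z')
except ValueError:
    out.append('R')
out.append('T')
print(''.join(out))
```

Execution trace: 'C' (inner try body) → 'V' (inner except TypeError) → 'Z' (try body, no exception) → 'T' (after the try/except). Output: CVZT

Answer: CVZT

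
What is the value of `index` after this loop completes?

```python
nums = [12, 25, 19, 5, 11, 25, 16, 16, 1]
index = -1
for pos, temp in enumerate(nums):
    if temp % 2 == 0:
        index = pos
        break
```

First even number index in [12, 25, 19, 5, 11, 25, 16, 16, 1]
`index` takes the values: -1 → 0

Answer: 0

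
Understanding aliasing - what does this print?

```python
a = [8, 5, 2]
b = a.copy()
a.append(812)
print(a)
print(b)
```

Key concept: list.copy() creates independent copy.
Step by step:
`a = [8, 5, 2]` → a = [8, 5, 2]
`b = a.copy()` → b = [8, 5, 2]
`a.append(812)` → a = [8, 5, 2, 812]
`print(a)` → prints [8, 5, 2, 812]
`print(b)` → prints [8, 5, 2]

Answer:
[8, 5, 2, 812]
[8, 5, 2]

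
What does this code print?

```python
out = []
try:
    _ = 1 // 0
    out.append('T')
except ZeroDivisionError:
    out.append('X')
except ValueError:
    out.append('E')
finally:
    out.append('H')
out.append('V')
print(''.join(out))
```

Execution trace: 'X' (except ZeroDivisionError) → 'H' (finally) → 'V' (after the try/except). Output: XHV

Answer: XHV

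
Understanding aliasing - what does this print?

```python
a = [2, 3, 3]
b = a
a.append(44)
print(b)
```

Key concept: basic list aliasing.
Step by step:
`a = [2, 3, 3]` → a = [2, 3, 3]
`b = a` → b = [2, 3, 3] (same object as a)
`a.append(44)` → a = [2, 3, 3, 44] (same object as b); b = [2, 3, 3, 44] (same object as a)
`print(b)` → prints [2, 3, 3, 44]

Answer: [2, 3, 3, 44]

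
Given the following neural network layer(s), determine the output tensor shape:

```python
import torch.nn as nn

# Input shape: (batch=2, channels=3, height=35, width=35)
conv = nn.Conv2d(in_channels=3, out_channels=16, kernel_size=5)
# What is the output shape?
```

Input: (2, 3, 35, 35) -> Output: (2, 16, 31, 31)

Answer: (2, 16, 31, 31)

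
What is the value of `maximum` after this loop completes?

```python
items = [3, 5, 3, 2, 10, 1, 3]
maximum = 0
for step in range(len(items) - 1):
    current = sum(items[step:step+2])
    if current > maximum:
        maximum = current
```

Max sum of 2-element window in [3, 5, 3, 2, 10, 1, 3]
`maximum` takes the values: 0 → 8 → 12

Answer: 12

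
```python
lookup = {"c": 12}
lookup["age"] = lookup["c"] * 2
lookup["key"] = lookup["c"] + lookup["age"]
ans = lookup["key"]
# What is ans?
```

Trace:
`lookup = {"c": 12}` → lookup = {'c': 12}
`lookup["age"] = lookup["c"] * 2` → lookup = {'c': 12, 'age': 24}
`lookup["key"] = lookup["c"] + lookup["age"]` → lookup = {'c': 12, 'age': 24, 'key': 36}
`ans = lookup["key"]` → ans = 36
So ans = 36

Answer: 36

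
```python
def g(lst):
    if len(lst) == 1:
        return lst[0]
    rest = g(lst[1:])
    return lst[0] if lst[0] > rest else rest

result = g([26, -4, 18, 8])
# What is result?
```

Recursive max over [26, -4, 18, 8] = 26

Answer: 26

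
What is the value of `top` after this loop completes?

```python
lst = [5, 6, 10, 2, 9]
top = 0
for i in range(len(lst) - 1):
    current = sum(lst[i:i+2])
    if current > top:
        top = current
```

Max sum of 2-element window in [5, 6, 10, 2, 9]
`top` takes the values: 0 → 11 → 16

Answer: 16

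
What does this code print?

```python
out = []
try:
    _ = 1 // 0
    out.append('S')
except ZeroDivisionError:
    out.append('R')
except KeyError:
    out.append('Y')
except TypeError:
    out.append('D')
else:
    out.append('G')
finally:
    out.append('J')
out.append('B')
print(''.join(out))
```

Execution trace: 'R' (except ZeroDivisionError) → 'J' (finally) → 'B' (after the try/except). Output: RJB

Answer: RJB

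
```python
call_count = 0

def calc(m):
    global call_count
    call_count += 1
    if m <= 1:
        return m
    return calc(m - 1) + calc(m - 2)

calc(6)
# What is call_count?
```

Calls(m) = 1 + Calls(m-1) + Calls(m-2); Calls(0)=Calls(1)=1. For m=6 this gives 25.

Answer: 25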